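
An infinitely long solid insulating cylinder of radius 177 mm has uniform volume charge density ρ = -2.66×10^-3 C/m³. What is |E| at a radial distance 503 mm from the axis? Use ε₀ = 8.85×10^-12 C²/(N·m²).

By cylindrical symmetry E is radial; use a coaxial Gaussian cylinder of radius 503 mm and length L (r > 177 mm, full cross-section enclosed).
λ_enc = ρ·πR² = (-2.66×10^-3)π(0.177)² = -2.618×10^-4 C/m.
Gauss's law: E·2πrL = λ_enc L/ε₀.
E = |λ_enc|/(2πε₀r) = (2.618×10^-4)/(2π·8.85×10^-12·0.503) = 9.36×10^6 N/C.

E ≈ 9.36×10^6 N/C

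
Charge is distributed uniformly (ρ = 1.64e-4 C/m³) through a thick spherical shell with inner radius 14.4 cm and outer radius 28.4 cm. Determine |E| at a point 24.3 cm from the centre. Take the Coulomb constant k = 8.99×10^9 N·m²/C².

Use a concentric Gaussian sphere at r = 24.3 cm (within the shell material, 14.4 cm < r < 28.4 cm).
Enclosed charge is the volume from a to r: Q_enc = (4π/3)ρ(r³ − a³) = 7.806×10^-6 C.
Gauss's law: E·4πr² = Q_enc/ε₀.
E = k|Q_enc|/r² = (8.99×10^9)(7.806×10^-6)/(0.243)² = 1.19×10^6 N/C.

1.19e6 V/m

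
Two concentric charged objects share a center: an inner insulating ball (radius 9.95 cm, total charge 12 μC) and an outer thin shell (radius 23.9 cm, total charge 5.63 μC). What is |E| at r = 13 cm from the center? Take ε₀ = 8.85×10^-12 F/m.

Use a concentric Gaussian sphere at r = 13 cm (between the bodies, 9.95 cm < r < 23.9 cm).
The shell at 23.9 cm lies outside the Gaussian surface, so Q_enc = 12 μC = 1.20×10^-5 C.
Gauss's law: E·4πr² = Q_enc/ε₀.
E = |Q_enc|/(4πε₀r²) = (1.20e-5)/(4π·8.85×10^-12·(0.13)²) = 6.38×10^6 N/C.

6.38e6 V/m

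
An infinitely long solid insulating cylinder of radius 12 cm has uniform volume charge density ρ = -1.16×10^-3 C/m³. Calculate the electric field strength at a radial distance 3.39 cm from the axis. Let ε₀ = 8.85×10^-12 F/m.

By cylindrical symmetry E is radial; use a coaxial Gaussian cylinder of radius 3.39 cm and length L (r < R).
Charge inside radius r per length L is ρ·πr²·L, so λ_enc = ρπr² = -4.188×10^-6 C/m.
Gauss's law: E·2πrL = λ_enc L/ε₀.
E = |λ_enc|/(2πε₀r) = (4.188×10^-6)/(2π·8.85×10^-12·0.0339) = 2.22×10^6 N/C.

|E| ≈ 2.22e6 N/C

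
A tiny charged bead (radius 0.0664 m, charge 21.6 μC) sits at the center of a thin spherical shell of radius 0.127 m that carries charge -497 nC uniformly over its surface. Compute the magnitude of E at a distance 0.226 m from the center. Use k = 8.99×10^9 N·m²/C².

Take a concentric spherical Gaussian surface of radius r = 0.226 m (r > 0.127 m, enclosing both).
Q_enc = (21.6 μC) + (-497 nC) = 2.11e-5 C.
Since E is radial and uniform over the Gaussian sphere, Φ = E·4πr² = Q_enc/ε₀.
E = k|Q_enc|/r² = (8.99×10^9)(2.11×10^-5)/(0.226)² = 3.71×10^6 N/C.

|E| = 3.71×10^6 N/C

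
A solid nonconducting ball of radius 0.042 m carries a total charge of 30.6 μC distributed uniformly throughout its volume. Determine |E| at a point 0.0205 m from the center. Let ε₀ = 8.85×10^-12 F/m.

E = 7.61×10^7 V/m

Take a concentric spherical Gaussian surface of radius r = 0.0205 m (r < R).
For a uniform sphere the enclosed fraction is (r/R)³, so Q_enc = (30.6 μC)(0.0205/0.042)³ = 3.558×10^-6 C.
Since E is radial and uniform over the Gaussian sphere, Φ = E·4πr² = Q_enc/ε₀.
E = |Q_enc|/(4πε₀r²) = (3.558×10^-6)/(4π·8.85×10^-12·(0.0205)²) = 7.61e7 N/C.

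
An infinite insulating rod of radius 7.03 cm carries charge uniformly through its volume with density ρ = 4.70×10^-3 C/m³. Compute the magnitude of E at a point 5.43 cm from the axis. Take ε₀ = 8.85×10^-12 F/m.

|E| = 1.44×10^7 N/C

Take a coaxial cylindrical Gaussian surface of radius r = 5.43 cm and length L (r < R).
Enclosed charge per unit length: λ_enc = ρ·πr² = (4.70×10^-3)π(0.0543)² = 4.354×10^-5 C/m.
By Gauss's law (flux through the curved wall only), E·2πrL = λ_enc L/ε₀.
E = |λ_enc|/(2πε₀r) = (4.354×10^-5)/(2π·8.85×10^-12·0.0543) = 1.44×10^7 N/C.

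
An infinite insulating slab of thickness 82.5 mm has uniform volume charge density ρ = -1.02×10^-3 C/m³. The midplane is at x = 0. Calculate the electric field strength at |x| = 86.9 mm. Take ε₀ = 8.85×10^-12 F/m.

The point |x| = 86.9 mm lies outside the slab (half-thickness 0.04125 m). A symmetric pillbox spanning the full slab encloses Q_enc = ρ·d·A.
Flux = 2EA ⇒ E = |ρ|d/(2ε₀), independent of distance outside.
E = (1.02×10^-3)(0.0825)/(2·8.85×10^-12) = 4.75×10^6 N/C.

4.75e6 N/C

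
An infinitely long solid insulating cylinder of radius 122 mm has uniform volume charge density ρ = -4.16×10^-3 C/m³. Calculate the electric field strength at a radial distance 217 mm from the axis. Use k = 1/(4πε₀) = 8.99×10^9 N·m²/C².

By cylindrical symmetry E is radial; use a coaxial Gaussian cylinder of radius 217 mm and length L (r > 122 mm, full cross-section enclosed).
λ_enc = ρ·πR² = (-4.16e-3)π(0.122)² = -1.945×10^-4 C/m.
Since E is radial and uniform over the curved surface, Φ = E·2πrL = Q_enc/ε₀ = λ_enc L/ε₀.
E = 2k|λ_enc|/r = 2(8.99×10^9)(1.945×10^-4)/(0.217) = 1.61×10^7 N/C.

E = 1.61×10^7 V/m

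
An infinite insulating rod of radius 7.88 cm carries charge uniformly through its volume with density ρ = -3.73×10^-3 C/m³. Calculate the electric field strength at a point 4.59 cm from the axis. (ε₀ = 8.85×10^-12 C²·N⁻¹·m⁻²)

E ≈ 9.67e6 N/C

Coaxial Gaussian cylinder, radius r = 4.59 cm, length L (r < R).
Enclosed charge per unit length: λ_enc = ρ·πr² = (-3.73×10^-3)π(0.0459)² = -2.469×10^-5 C/m.
By Gauss's law (flux through the curved wall only), E·2πrL = λ_enc L/ε₀.
E = |λ_enc|/(2πε₀r) = (2.469×10^-5)/(2π·8.85×10^-12·0.0459) = 9.67×10^6 N/C.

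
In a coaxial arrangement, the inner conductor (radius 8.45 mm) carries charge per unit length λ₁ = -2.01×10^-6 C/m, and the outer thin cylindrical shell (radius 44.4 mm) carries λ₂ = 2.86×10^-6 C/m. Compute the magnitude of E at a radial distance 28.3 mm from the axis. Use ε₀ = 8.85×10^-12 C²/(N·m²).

Take a coaxial cylindrical Gaussian surface of radius r = 28.3 mm and length L (between the conductors, 8.45 mm < r < 44.4 mm).
The shell at 44.4 mm lies outside the Gaussian surface, so λ_enc = λ₁ = -2.01×10^-6 C/m.
Applying ∮E·dA = Q_enc/ε₀ with the end caps contributing no flux:
E = |λ_enc|/(2πε₀r) = (2.01e-6)/(2π·8.85×10^-12·0.0283) = 1.28×10^6 N/C.

E = 1.28×10^6 N/C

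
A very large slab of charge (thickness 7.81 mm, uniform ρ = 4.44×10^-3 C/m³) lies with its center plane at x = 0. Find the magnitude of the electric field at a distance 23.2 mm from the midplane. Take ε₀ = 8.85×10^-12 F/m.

1.96e6 V/m

The point |x| = 23.2 mm lies outside the slab (half-thickness 0.003905 m). A symmetric pillbox spanning the full slab encloses Q_enc = ρ·d·A.
Flux = 2EA ⇒ E = |ρ|d/(2ε₀), independent of distance outside.
E = (4.44e-3)(0.00781)/(2·8.85×10^-12) = 1.96×10^6 N/C.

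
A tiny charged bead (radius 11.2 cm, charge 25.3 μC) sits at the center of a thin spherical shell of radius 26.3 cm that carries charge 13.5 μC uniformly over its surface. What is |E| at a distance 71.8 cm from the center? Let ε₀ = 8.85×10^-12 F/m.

6.77×10^5 N/C

Take a concentric spherical Gaussian surface of radius r = 71.8 cm (r > 26.3 cm, enclosing both).
Q_enc = (25.3 μC) + (13.5 μC) = 3.88×10^-5 C.
By Gauss's law, ∮E·dA = E·4πr² = Q_enc/ε₀.
E = |Q_enc|/(4πε₀r²) = (3.88×10^-5)/(4π·8.85×10^-12·(0.718)²) = 6.77×10^5 N/C.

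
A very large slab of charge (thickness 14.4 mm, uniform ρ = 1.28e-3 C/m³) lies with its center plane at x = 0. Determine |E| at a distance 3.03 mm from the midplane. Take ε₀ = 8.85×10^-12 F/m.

E = 4.38e5 N/C

By symmetry E is perpendicular to the slab. A Gaussian pillbox from −3.03 mm to +3.03 mm (face area A) lies entirely within the slab.
Q_enc = ρ·(2x)·A and flux = 2EA, so 2EA = 2ρxA/ε₀ ⇒ E = |ρ|x/ε₀.
E = (1.28×10^-3)(0.00303)/(8.85×10^-12) = 4.38e5 N/C.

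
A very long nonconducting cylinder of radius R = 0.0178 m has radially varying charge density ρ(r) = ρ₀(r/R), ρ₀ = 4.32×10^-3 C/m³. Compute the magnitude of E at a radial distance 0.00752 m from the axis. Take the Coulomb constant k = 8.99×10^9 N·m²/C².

5.17×10^5 N/C

Coaxial Gaussian cylinder, radius r = 0.00752 m, length L (r < R).
λ_enc = ∫₀^r ρ(r')·2πr' dr' = (2πρ₀/R)·r^3/3 = 2.162e-7 C/m.
Since E is radial and uniform over the curved surface, Φ = E·2πrL = Q_enc/ε₀ = λ_enc L/ε₀.
E = 2k|λ_enc|/r = 2(8.99×10^9)(2.162e-7)/(0.00752) = 5.17×10^5 N/C.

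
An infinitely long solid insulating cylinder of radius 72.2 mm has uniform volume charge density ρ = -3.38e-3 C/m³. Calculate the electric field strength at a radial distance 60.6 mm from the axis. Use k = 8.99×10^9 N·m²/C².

By cylindrical symmetry E is radial; use a coaxial Gaussian cylinder of radius 60.6 mm and length L (r < R).
Charge inside radius r per length L is ρ·πr²·L, so λ_enc = ρπr² = -3.90e-5 C/m.
Gauss's law: E·2πrL = λ_enc L/ε₀.
E = 2k|λ_enc|/r = 2(8.99×10^9)(3.90×10^-5)/(0.0606) = 1.16×10^7 N/C.

E = 1.16e7 V/m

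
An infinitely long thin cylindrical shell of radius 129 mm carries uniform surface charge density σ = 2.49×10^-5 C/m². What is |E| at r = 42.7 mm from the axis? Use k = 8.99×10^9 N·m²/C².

Choose a coaxial cylinder of radius r = 42.7 mm (arbitrary length L) as the Gaussian surface (r < 129 mm, inside the shell).
No charge is enclosed, so Gauss's law gives E·2πrL = 0 ⇒ E = 0.

E = 0 (no enclosed charge)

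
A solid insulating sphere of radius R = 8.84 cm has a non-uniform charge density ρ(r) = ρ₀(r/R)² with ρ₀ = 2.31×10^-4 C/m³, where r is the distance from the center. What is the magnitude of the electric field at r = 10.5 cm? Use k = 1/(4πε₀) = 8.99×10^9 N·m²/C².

E ≈ 3.27e5 V/m

By spherical symmetry E is radial; choose a Gaussian sphere of radius r = 10.5 cm (r > R, all charge enclosed).
Q_enc = 4π ∫₀^R ρ₀(r'/R)^2 r'² dr' = 4πρ₀R³/5 = 4.011×10^-7 C.
Since E is radial and uniform over the Gaussian sphere, Φ = E·4πr² = Q_enc/ε₀.
E = k|Q_enc|/r² = (8.99×10^9)(4.011×10^-7)/(0.105)² = 3.27×10^5 N/C.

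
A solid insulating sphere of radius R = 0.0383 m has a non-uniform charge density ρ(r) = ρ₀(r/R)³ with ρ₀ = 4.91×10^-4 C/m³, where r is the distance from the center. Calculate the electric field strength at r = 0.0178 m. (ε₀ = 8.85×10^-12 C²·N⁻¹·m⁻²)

E = 1.65e4 N/C

Take a concentric spherical Gaussian surface of radius r = 0.0178 m (r < R).
Q_enc = ∫₀^r ρ(r')·4πr'² dr' = (4πρ₀/R³) ∫₀^r r'^5 dr' = 4πρ₀ r^6/(6·R³) = 5.822×10^-10 C.
Applying ∮E·dA = Q_enc/ε₀ with Φ = E(4πr²):
E = |Q_enc|/(4πε₀r²) = (5.822×10^-10)/(4π·8.85×10^-12·(0.0178)²) = 1.65e4 N/C.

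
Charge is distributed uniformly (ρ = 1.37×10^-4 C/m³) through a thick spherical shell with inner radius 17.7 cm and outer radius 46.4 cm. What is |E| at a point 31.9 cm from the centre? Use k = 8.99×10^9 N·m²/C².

E ≈ 1.36×10^6 V/m

Symmetry ⇒ E = E(r) r̂. Gaussian sphere of radius r = 31.9 cm (within the shell material, 17.7 cm < r < 46.4 cm).
Enclosed charge is the volume from a to r: Q_enc = (4π/3)ρ(r³ − a³) = 1.545e-5 C.
Since E is radial and uniform over the Gaussian sphere, Φ = E·4πr² = Q_enc/ε₀.
E = k|Q_enc|/r² = (8.99×10^9)(1.545e-5)/(0.319)² = 1.36e6 N/C.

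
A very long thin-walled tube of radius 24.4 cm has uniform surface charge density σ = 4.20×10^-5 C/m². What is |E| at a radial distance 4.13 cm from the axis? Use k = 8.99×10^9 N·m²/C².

E = 0 (no enclosed charge)

Coaxial Gaussian cylinder, radius r = 4.13 cm, length L (r < 24.4 cm, inside the shell).
No charge is enclosed, so Gauss's law gives E·2πrL = 0 ⇒ E = 0.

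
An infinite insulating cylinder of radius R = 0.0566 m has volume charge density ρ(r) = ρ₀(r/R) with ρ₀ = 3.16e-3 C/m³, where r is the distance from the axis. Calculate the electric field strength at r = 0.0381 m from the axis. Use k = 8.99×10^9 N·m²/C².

|E| = 3.05×10^6 N/C

Choose a coaxial cylinder of radius r = 0.0381 m (arbitrary length L) as the Gaussian surface (r < R).
λ_enc = ∫₀^r ρ(r')·2πr' dr' = (2πρ₀/R)·r^3/3 = 6.467×10^-6 C/m.
Since E is radial and uniform over the curved surface, Φ = E·2πrL = Q_enc/ε₀ = λ_enc L/ε₀.
E = 2k|λ_enc|/r = 2(8.99×10^9)(6.467×10^-6)/(0.0381) = 3.05e6 N/C.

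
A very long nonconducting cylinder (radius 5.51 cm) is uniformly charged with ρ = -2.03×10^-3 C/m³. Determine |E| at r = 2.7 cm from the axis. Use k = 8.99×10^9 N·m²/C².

By cylindrical symmetry E is radial; use a coaxial Gaussian cylinder of radius 2.7 cm and length L (r < R).
Enclosed charge per unit length: λ_enc = ρ·πr² = (-2.03e-3)π(0.027)² = -4.649×10^-6 C/m.
Applying ∮E·dA = Q_enc/ε₀ with the end caps contributing no flux:
E = 2k|λ_enc|/r = 2(8.99×10^9)(4.649×10^-6)/(0.027) = 3.10e6 N/C.

3.10e6 N/C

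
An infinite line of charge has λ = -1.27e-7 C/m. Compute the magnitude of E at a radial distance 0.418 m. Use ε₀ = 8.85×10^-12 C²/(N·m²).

Coaxial Gaussian cylinder, radius r = 0.418 m, length L.
Q_enc = λL, so λ_enc = -1.27e-7 C/m.
Applying ∮E·dA = Q_enc/ε₀ with the end caps contributing no flux:
E = |λ_enc|/(2πε₀r) = (1.27×10^-7)/(2π·8.85×10^-12·0.418) = 5.46×10^3 N/C.

5.46e3 N/C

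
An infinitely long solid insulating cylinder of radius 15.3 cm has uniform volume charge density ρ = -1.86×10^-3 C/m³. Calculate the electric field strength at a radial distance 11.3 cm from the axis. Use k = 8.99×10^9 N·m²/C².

Coaxial Gaussian cylinder, radius r = 11.3 cm, length L (r < R).
Enclosed charge per unit length: λ_enc = ρ·πr² = (-1.86×10^-3)π(0.113)² = -7.461e-5 C/m.
Since E is radial and uniform over the curved surface, Φ = E·2πrL = Q_enc/ε₀ = λ_enc L/ε₀.
E = 2k|λ_enc|/r = 2(8.99×10^9)(7.461×10^-5)/(0.113) = 1.19×10^7 N/C.

1.19×10^7 N/C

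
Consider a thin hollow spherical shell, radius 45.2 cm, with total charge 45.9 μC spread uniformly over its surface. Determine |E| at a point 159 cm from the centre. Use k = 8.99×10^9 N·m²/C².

Use a concentric Gaussian sphere at r = 159 cm (r > 45.2 cm).
The entire shell is enclosed: Q_enc = 4.59e-5 C.
By Gauss's law, ∮E·dA = E·4πr² = Q_enc/ε₀.
E = k|Q_enc|/r² = (8.99×10^9)(4.59×10^-5)/(1.59)² = 1.63×10^5 N/C.

|E| ≈ 1.63×10^5 V/m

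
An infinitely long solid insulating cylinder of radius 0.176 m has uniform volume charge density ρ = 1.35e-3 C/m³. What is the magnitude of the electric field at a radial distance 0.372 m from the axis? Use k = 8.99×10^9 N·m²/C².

Coaxial Gaussian cylinder, radius r = 0.372 m, length L (r > 0.176 m, full cross-section enclosed).
λ_enc = ρ·πR² = (1.35e-3)π(0.176)² = 1.314e-4 C/m.
Since E is radial and uniform over the curved surface, Φ = E·2πrL = Q_enc/ε₀ = λ_enc L/ε₀.
E = 2k|λ_enc|/r = 2(8.99×10^9)(1.314e-4)/(0.372) = 6.35×10^6 N/C.

|E| ≈ 6.35×10^6 V/m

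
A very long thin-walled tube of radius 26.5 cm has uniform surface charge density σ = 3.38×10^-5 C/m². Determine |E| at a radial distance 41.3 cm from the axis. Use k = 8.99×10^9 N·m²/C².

Coaxial Gaussian cylinder, radius r = 41.3 cm, length L (r > 26.5 cm).
The whole shell is enclosed: λ_enc = σ·2πR = (3.38e-5)·2π·(0.265) = 5.628×10^-5 C/m.
By Gauss's law (flux through the curved wall only), E·2πrL = λ_enc L/ε₀.
E = 2k|λ_enc|/r = 2(8.99×10^9)(5.628e-5)/(0.413) = 2.45×10^6 N/C.

2.45e6 V/m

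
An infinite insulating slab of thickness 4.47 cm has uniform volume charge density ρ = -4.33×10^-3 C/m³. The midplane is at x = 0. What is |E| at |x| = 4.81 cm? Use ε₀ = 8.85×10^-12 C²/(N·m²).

The point |x| = 4.81 cm lies outside the slab (half-thickness 0.02235 m). A symmetric pillbox spanning the full slab encloses Q_enc = ρ·d·A.
Flux = 2EA ⇒ E = |ρ|d/(2ε₀), independent of distance outside.
E = (4.33e-3)(0.0447)/(2·8.85×10^-12) = 1.09×10^7 N/C.

E ≈ 1.09×10^7 N/C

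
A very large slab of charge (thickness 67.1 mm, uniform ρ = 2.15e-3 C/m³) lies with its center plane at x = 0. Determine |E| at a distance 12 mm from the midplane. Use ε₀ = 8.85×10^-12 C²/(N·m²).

By symmetry E is perpendicular to the slab. A Gaussian pillbox from −12 mm to +12 mm (face area A) lies entirely within the slab.
Q_enc = ρ·(2x)·A and flux = 2EA, so 2EA = 2ρxA/ε₀ ⇒ E = |ρ|x/ε₀.
E = (2.15e-3)(0.012)/(8.85×10^-12) = 2.92×10^6 N/C.

E = 2.92e6 N/C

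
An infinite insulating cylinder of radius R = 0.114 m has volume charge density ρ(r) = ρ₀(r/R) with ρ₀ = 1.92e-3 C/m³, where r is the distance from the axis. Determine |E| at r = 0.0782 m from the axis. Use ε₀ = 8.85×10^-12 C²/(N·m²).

|E| ≈ 3.88e6 N/C

Choose a coaxial cylinder of radius r = 0.0782 m (arbitrary length L) as the Gaussian surface (r < R).
Integrating ρ over the cross-section to radius r: λ_enc = (2πρ₀/R) ∫₀^r r'^2 dr' = 2πρ₀ r^3/(3·R) = 1.687×10^-5 C/m.
Gauss's law: E·2πrL = λ_enc L/ε₀.
E = |λ_enc|/(2πε₀r) = (1.687×10^-5)/(2π·8.85×10^-12·0.0782) = 3.88e6 N/C.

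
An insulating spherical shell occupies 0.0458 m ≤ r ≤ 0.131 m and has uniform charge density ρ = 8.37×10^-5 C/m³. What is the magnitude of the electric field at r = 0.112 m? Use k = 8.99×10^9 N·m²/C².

Symmetry ⇒ E = E(r) r̂. Gaussian sphere of radius r = 0.112 m (within the shell material, 0.0458 m < r < 0.131 m).
Only the shell between 0.0458 m and r is enclosed: Q_enc = ρ·(4π/3)(r³ − a³) = (8.37×10^-5)·(4π/3)·((0.112)³ − (0.0458)³) = 4.589×10^-7 C.
Since E is radial and uniform over the Gaussian sphere, Φ = E·4πr² = Q_enc/ε₀.
E = k|Q_enc|/r² = (8.99×10^9)(4.589×10^-7)/(0.112)² = 3.29×10^5 N/C.

E ≈ 3.29×10^5 N/C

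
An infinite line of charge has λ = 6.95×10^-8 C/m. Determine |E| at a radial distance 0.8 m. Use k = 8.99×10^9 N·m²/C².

Coaxial Gaussian cylinder, radius r = 0.8 m, length L.
Q_enc = λL, so λ_enc = 6.95×10^-8 C/m.
Applying ∮E·dA = Q_enc/ε₀ with the end caps contributing no flux:
E = 2k|λ_enc|/r = 2(8.99×10^9)(6.95×10^-8)/(0.8) = 1.56×10^3 N/C.

|E| = 1.56×10^3 N/C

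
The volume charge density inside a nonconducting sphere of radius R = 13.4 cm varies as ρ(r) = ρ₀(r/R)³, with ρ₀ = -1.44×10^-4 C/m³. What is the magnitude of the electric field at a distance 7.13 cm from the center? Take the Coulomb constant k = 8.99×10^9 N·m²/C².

|E| = 2.91×10^4 N/C

Take a concentric spherical Gaussian surface of radius r = 7.13 cm (r < R).
Q_enc = ∫₀^r ρ(r')·4πr'² dr' = (4πρ₀/R³) ∫₀^r r'^5 dr' = 4πρ₀ r^6/(6·R³) = -1.647e-8 C.
Since E is radial and uniform over the Gaussian sphere, Φ = E·4πr² = Q_enc/ε₀.
E = k|Q_enc|/r² = (8.99×10^9)(1.647×10^-8)/(0.0713)² = 2.91×10^4 N/C.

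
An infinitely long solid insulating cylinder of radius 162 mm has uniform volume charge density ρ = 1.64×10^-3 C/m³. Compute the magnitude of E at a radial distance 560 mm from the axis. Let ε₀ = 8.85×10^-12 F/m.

Choose a coaxial cylinder of radius r = 560 mm (arbitrary length L) as the Gaussian surface (r > 162 mm, full cross-section enclosed).
λ_enc = ρ·πR² = (1.64×10^-3)π(0.162)² = 1.352×10^-4 C/m.
By Gauss's law (flux through the curved wall only), E·2πrL = λ_enc L/ε₀.
E = |λ_enc|/(2πε₀r) = (1.352×10^-4)/(2π·8.85×10^-12·0.56) = 4.34×10^6 N/C.

E = 4.34e6 N/C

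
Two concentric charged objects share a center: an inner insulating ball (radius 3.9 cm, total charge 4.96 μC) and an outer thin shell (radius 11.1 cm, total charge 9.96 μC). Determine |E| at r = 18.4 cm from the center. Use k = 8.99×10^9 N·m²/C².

Symmetry ⇒ E = E(r) r̂. Gaussian sphere of radius r = 18.4 cm (r > 11.1 cm, enclosing both).
Q_enc = (4.96 μC) + (9.96 μC) = 1.492×10^-5 C.
Applying ∮E·dA = Q_enc/ε₀ with Φ = E(4πr²):
E = k|Q_enc|/r² = (8.99×10^9)(1.492e-5)/(0.184)² = 3.96×10^6 N/C.

3.96e6 V/m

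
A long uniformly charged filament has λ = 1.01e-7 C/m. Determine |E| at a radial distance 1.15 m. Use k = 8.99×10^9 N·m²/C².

|E| ≈ 1.58×10^3 V/m

Coaxial Gaussian cylinder, radius r = 1.15 m, length L.
Q_enc = λL, so λ_enc = 1.01e-7 C/m.
Applying ∮E·dA = Q_enc/ε₀ with the end caps contributing no flux:
E = 2k|λ_enc|/r = 2(8.99×10^9)(1.01×10^-7)/(1.15) = 1.58e3 N/C.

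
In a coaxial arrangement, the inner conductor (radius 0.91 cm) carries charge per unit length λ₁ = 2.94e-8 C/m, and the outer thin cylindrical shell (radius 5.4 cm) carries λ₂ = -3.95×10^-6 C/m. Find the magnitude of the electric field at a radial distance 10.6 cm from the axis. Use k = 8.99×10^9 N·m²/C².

Take a coaxial cylindrical Gaussian surface of radius r = 10.6 cm and length L (r > 5.4 cm, enclosing both).
λ_enc = λ₁ + λ₂ = (2.94e-8) + (-3.95e-6) = -3.921×10^-6 C/m.
By Gauss's law (flux through the curved wall only), E·2πrL = λ_enc L/ε₀.
E = 2k|λ_enc|/r = 2(8.99×10^9)(3.921×10^-6)/(0.106) = 6.65×10^5 N/C.

E ≈ 6.65×10^5 N/C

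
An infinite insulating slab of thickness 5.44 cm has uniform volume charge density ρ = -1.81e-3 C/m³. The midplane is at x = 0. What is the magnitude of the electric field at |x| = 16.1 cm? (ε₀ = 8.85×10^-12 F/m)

|E| ≈ 5.56×10^6 V/m

The point |x| = 16.1 cm lies outside the slab (half-thickness 0.0272 m). A symmetric pillbox spanning the full slab encloses Q_enc = ρ·d·A.
Flux = 2EA ⇒ E = |ρ|d/(2ε₀), independent of distance outside.
E = (1.81×10^-3)(0.0544)/(2·8.85×10^-12) = 5.56×10^6 N/C.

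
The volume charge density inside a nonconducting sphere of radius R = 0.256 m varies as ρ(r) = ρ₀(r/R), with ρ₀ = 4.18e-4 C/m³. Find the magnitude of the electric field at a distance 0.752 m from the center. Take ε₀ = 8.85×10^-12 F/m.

By spherical symmetry E is radial; choose a Gaussian sphere of radius r = 0.752 m (r > R, all charge enclosed).
Q_enc = 4π ∫₀^R ρ₀(r'/R)^1 r'² dr' = 4πρ₀R³/4 = 2.203×10^-5 C.
By Gauss's law, ∮E·dA = E·4πr² = Q_enc/ε₀.
E = |Q_enc|/(4πε₀r²) = (2.203×10^-5)/(4π·8.85×10^-12·(0.752)²) = 3.50×10^5 N/C.

E ≈ 3.50×10^5 N/C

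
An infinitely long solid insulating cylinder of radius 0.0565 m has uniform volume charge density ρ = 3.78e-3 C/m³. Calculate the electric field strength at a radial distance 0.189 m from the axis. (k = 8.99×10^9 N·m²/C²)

By cylindrical symmetry E is radial; use a coaxial Gaussian cylinder of radius 0.189 m and length L (r > 0.0565 m, full cross-section enclosed).
λ_enc = ρ·πR² = (3.78×10^-3)π(0.0565)² = 3.791×10^-5 C/m.
Applying ∮E·dA = Q_enc/ε₀ with the end caps contributing no flux:
E = 2k|λ_enc|/r = 2(8.99×10^9)(3.791e-5)/(0.189) = 3.61e6 N/C.

3.61×10^6 N/C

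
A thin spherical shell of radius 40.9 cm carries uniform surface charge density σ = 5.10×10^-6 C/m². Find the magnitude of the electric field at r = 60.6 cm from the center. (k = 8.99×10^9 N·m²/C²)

E ≈ 2.62e5 V/m

By spherical symmetry E is radial; choose a Gaussian sphere of radius r = 60.6 cm (r > 40.9 cm).
The entire shell is enclosed: Q_enc = σ·4πR² = (5.10×10^-6)·4π·(0.409)² = 1.072×10^-5 C.
Applying ∮E·dA = Q_enc/ε₀ with Φ = E(4πr²):
E = k|Q_enc|/r² = (8.99×10^9)(1.072e-5)/(0.606)² = 2.62×10^5 N/C.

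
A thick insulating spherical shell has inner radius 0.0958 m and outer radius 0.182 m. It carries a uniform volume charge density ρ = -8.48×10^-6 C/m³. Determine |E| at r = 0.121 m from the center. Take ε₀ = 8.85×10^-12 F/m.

1.95×10^4 N/C

Use a concentric Gaussian sphere at r = 0.121 m (within the shell material, 0.0958 m < r < 0.182 m).
Only the shell between 0.0958 m and r is enclosed: Q_enc = ρ·(4π/3)(r³ − a³) = (-8.48×10^-6)·(4π/3)·((0.121)³ − (0.0958)³) = -3.17e-8 C.
Gauss's law: E·4πr² = Q_enc/ε₀.
E = |Q_enc|/(4πε₀r²) = (3.17×10^-8)/(4π·8.85×10^-12·(0.121)²) = 1.95×10^4 N/C.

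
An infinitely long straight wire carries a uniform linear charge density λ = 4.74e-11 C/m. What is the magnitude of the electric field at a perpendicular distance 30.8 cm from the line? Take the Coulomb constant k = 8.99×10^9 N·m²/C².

Coaxial Gaussian cylinder, radius r = 30.8 cm, length L.
Q_enc = λL, so λ_enc = 4.74e-11 C/m.
Gauss's law: E·2πrL = λ_enc L/ε₀.
E = 2k|λ_enc|/r = 2(8.99×10^9)(4.74×10^-11)/(0.308) = 2.77 N/C.

E = 2.77 V/m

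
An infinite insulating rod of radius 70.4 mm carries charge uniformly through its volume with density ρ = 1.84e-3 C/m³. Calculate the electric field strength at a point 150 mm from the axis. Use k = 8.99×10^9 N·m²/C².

Choose a coaxial cylinder of radius r = 150 mm (arbitrary length L) as the Gaussian surface (r > 70.4 mm, full cross-section enclosed).
λ_enc = ρ·πR² = (1.84×10^-3)π(0.0704)² = 2.865e-5 C/m.
Applying ∮E·dA = Q_enc/ε₀ with the end caps contributing no flux:
E = 2k|λ_enc|/r = 2(8.99×10^9)(2.865×10^-5)/(0.15) = 3.43e6 N/C.

3.43×10^6 N/C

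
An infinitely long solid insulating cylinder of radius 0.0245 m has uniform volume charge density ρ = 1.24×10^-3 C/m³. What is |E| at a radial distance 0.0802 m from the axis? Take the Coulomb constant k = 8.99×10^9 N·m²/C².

Choose a coaxial cylinder of radius r = 0.0802 m (arbitrary length L) as the Gaussian surface (r > 0.0245 m, full cross-section enclosed).
λ_enc = ρ·πR² = (1.24×10^-3)π(0.0245)² = 2.338×10^-6 C/m.
Applying ∮E·dA = Q_enc/ε₀ with the end caps contributing no flux:
E = 2k|λ_enc|/r = 2(8.99×10^9)(2.338e-6)/(0.0802) = 5.24×10^5 N/C.

|E| = 5.24×10^5 N/C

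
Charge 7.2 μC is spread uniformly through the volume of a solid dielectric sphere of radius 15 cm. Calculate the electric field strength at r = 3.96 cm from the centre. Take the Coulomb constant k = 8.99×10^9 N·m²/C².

E = 7.59×10^5 N/C

Take a concentric spherical Gaussian surface of radius r = 3.96 cm (r < R).
Only the charge within r is enclosed: Q_enc = Q·(r/R)³ = (7.2 μC)·(3.96 cm/15 cm)³ = 1.325×10^-7 C.
Since E is radial and uniform over the Gaussian sphere, Φ = E·4πr² = Q_enc/ε₀.
E = k|Q_enc|/r² = (8.99×10^9)(1.325×10^-7)/(0.0396)² = 7.59×10^5 N/C.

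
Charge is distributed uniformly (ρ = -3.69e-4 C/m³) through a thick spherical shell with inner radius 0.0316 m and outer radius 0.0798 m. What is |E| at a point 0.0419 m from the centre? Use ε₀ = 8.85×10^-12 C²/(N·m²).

By spherical symmetry E is radial; choose a Gaussian sphere of radius r = 0.0419 m (within the shell material, 0.0316 m < r < 0.0798 m).
Enclosed charge is the volume from a to r: Q_enc = (4π/3)ρ(r³ − a³) = -6.493e-8 C.
By Gauss's law, ∮E·dA = E·4πr² = Q_enc/ε₀.
E = |Q_enc|/(4πε₀r²) = (6.493×10^-8)/(4π·8.85×10^-12·(0.0419)²) = 3.33×10^5 N/C.

E ≈ 3.33×10^5 N/C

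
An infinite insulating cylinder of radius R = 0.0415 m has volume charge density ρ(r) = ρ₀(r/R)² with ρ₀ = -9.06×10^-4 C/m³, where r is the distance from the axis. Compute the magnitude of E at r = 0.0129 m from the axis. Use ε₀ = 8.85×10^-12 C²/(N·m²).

3.19×10^4 N/C

Take a coaxial cylindrical Gaussian surface of radius r = 0.0129 m and length L (r < R).
λ_enc = ∫₀^r ρ(r')·2πr' dr' = (2πρ₀/R²)·r^4/4 = -2.288e-8 C/m.
Applying ∮E·dA = Q_enc/ε₀ with the end caps contributing no flux:
E = |λ_enc|/(2πε₀r) = (2.288e-8)/(2π·8.85×10^-12·0.0129) = 3.19×10^4 N/C.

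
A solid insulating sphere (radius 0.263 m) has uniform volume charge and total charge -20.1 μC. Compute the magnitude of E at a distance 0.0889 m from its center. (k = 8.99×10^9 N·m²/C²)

8.83e5 N/C

By spherical symmetry E is radial; choose a Gaussian sphere of radius r = 0.0889 m (r < R).
For a uniform sphere the enclosed fraction is (r/R)³, so Q_enc = (-20.1 μC)(0.0889/0.263)³ = -7.763e-7 C.
Applying ∮E·dA = Q_enc/ε₀ with Φ = E(4πr²):
E = k|Q_enc|/r² = (8.99×10^9)(7.763e-7)/(0.0889)² = 8.83e5 N/C.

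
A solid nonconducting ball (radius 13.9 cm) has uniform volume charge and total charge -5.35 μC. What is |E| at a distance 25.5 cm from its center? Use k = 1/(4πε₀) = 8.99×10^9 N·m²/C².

By spherical symmetry E is radial; choose a Gaussian sphere of radius r = 25.5 cm (r > R, so the entire charge is enclosed).
Q_enc = -5.35 μC = -5.35e-6 C.
Since E is radial and uniform over the Gaussian sphere, Φ = E·4πr² = Q_enc/ε₀.
E = k|Q_enc|/r² = (8.99×10^9)(5.35×10^-6)/(0.255)² = 7.40×10^5 N/C.

7.40e5 V/m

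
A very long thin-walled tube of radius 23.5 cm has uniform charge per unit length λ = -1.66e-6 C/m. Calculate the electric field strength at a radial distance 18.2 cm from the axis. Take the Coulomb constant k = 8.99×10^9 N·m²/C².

By cylindrical symmetry E is radial; use a coaxial Gaussian cylinder of radius 18.2 cm and length L (r < 23.5 cm, inside the shell).
No charge is enclosed, so Gauss's law gives E·2πrL = 0 ⇒ E = 0.

E = 0 (no enclosed charge)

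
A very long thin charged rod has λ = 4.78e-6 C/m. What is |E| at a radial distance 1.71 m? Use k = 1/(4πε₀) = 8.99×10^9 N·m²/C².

5.03×10^4 V/m

Coaxial Gaussian cylinder, radius r = 1.71 m, length L.
Q_enc = λL, so λ_enc = 4.78e-6 C/m.
Since E is radial and uniform over the curved surface, Φ = E·2πrL = Q_enc/ε₀ = λ_enc L/ε₀.
E = 2k|λ_enc|/r = 2(8.99×10^9)(4.78×10^-6)/(1.71) = 5.03e4 N/C.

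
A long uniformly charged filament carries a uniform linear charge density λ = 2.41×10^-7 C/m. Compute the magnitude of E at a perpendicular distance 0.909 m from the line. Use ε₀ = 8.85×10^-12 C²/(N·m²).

Choose a coaxial cylinder of radius r = 0.909 m (arbitrary length L) as the Gaussian surface.
Q_enc = λL, so λ_enc = 2.41e-7 C/m.
Since E is radial and uniform over the curved surface, Φ = E·2πrL = Q_enc/ε₀ = λ_enc L/ε₀.
E = |λ_enc|/(2πε₀r) = (2.41×10^-7)/(2π·8.85×10^-12·0.909) = 4.77×10^3 N/C.

|E| ≈ 4.77×10^3 V/m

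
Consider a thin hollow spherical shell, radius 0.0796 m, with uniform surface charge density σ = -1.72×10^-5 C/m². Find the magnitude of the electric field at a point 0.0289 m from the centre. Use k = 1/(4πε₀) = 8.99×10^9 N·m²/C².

By spherical symmetry E is radial; choose a Gaussian sphere of radius r = 0.0289 m (inside the shell, r < 0.0796 m).
All the charge is outside the Gaussian surface: Q_enc = 0, hence E = 0 everywhere inside the shell.

E = 0 (no enclosed charge)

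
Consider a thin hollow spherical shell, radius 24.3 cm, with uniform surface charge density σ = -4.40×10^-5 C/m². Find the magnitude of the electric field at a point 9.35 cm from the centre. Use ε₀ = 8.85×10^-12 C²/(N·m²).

|E| = 0 N/C

Symmetry ⇒ E = E(r) r̂. Gaussian sphere of radius r = 9.35 cm (inside the shell, r < 24.3 cm).
No charge lies within this surface, so Q_enc = 0 and Gauss's law gives E·4πr² = 0 ⇒ E = 0.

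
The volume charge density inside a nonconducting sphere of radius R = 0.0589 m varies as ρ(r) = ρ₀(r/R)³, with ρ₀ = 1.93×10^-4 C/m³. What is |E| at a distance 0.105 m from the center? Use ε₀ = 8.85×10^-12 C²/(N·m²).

Take a concentric spherical Gaussian surface of radius r = 0.105 m (r > R, all charge enclosed).
Q_enc = 4π ∫₀^R ρ₀(r'/R)^3 r'² dr' = 4πρ₀R³/6 = 8.26e-8 C.
Applying ∮E·dA = Q_enc/ε₀ with Φ = E(4πr²):
E = |Q_enc|/(4πε₀r²) = (8.26e-8)/(4π·8.85×10^-12·(0.105)²) = 6.74e4 N/C.

|E| ≈ 6.74×10^4 N/C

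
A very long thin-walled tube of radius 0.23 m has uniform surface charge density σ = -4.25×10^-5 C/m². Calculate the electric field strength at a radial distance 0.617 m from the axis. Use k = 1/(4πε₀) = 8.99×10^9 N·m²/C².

By cylindrical symmetry E is radial; use a coaxial Gaussian cylinder of radius 0.617 m and length L (r > 0.23 m).
The whole shell is enclosed: λ_enc = σ·2πR = (-4.25×10^-5)·2π·(0.23) = -6.142×10^-5 C/m.
Since E is radial and uniform over the curved surface, Φ = E·2πrL = Q_enc/ε₀ = λ_enc L/ε₀.
E = 2k|λ_enc|/r = 2(8.99×10^9)(6.142e-5)/(0.617) = 1.79×10^6 N/C.

E = 1.79×10^6 V/m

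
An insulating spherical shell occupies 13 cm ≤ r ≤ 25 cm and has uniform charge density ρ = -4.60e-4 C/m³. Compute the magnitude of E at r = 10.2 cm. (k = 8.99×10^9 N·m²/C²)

E = 0 (no enclosed charge)

Symmetry ⇒ E = E(r) r̂. Gaussian sphere of radius r = 10.2 cm (r < 13 cm, inside the empty cavity).
No charge is enclosed, so by Gauss's law E·4πr² = 0 ⇒ E = 0.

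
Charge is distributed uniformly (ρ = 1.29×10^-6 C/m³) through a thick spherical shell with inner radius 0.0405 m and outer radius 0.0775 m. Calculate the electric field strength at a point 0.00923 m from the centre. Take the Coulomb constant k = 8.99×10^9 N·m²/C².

Take a concentric spherical Gaussian surface of radius r = 0.00923 m (r < 0.0405 m, inside the empty cavity).
No charge is enclosed, so by Gauss's law E·4πr² = 0 ⇒ E = 0.

|E| = 0 V/m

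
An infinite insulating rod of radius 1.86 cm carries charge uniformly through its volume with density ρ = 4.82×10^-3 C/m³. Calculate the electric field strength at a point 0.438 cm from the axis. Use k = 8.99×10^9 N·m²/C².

Take a coaxial cylindrical Gaussian surface of radius r = 0.438 cm and length L (r < R).
Charge inside radius r per length L is ρ·πr²·L, so λ_enc = ρπr² = 2.905×10^-7 C/m.
Gauss's law: E·2πrL = λ_enc L/ε₀.
E = 2k|λ_enc|/r = 2(8.99×10^9)(2.905e-7)/(0.00438) = 1.19×10^6 N/C.

|E| = 1.19×10^6 V/m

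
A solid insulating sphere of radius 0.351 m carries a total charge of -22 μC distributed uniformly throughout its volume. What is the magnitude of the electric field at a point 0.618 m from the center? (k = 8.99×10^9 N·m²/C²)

5.18e5 V/m

By spherical symmetry E is radial; choose a Gaussian sphere of radius r = 0.618 m (r > R, so the entire charge is enclosed).
Q_enc = -22 μC = -2.20e-5 C.
Applying ∮E·dA = Q_enc/ε₀ with Φ = E(4πr²):
E = k|Q_enc|/r² = (8.99×10^9)(2.20e-5)/(0.618)² = 5.18e5 N/C.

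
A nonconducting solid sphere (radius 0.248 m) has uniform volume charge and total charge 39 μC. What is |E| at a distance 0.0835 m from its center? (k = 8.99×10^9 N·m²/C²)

|E| = 1.92×10^6 N/C

By spherical symmetry E is radial; choose a Gaussian sphere of radius r = 0.0835 m (r < R).
For a uniform sphere the enclosed fraction is (r/R)³, so Q_enc = (39 μC)(0.0835/0.248)³ = 1.489e-6 C.
Since E is radial and uniform over the Gaussian sphere, Φ = E·4πr² = Q_enc/ε₀.
E = k|Q_enc|/r² = (8.99×10^9)(1.489×10^-6)/(0.0835)² = 1.92×10^6 N/C.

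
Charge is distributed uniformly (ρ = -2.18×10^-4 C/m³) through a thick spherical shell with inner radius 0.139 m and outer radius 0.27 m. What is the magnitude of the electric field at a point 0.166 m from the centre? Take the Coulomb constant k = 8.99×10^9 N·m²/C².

5.63×10^5 V/m

Use a concentric Gaussian sphere at r = 0.166 m (within the shell material, 0.139 m < r < 0.27 m).
Enclosed charge is the volume from a to r: Q_enc = (4π/3)ρ(r³ − a³) = -1.725×10^-6 C.
Applying ∮E·dA = Q_enc/ε₀ with Φ = E(4πr²):
E = k|Q_enc|/r² = (8.99×10^9)(1.725×10^-6)/(0.166)² = 5.63×10^5 N/C.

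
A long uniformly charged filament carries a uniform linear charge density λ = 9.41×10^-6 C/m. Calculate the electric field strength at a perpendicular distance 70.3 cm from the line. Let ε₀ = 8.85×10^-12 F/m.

By cylindrical symmetry E is radial; use a coaxial Gaussian cylinder of radius 70.3 cm and length L.
Q_enc = λL, so λ_enc = 9.41×10^-6 C/m.
Applying ∮E·dA = Q_enc/ε₀ with the end caps contributing no flux:
E = |λ_enc|/(2πε₀r) = (9.41e-6)/(2π·8.85×10^-12·0.703) = 2.41e5 N/C.

|E| = 2.41e5 V/m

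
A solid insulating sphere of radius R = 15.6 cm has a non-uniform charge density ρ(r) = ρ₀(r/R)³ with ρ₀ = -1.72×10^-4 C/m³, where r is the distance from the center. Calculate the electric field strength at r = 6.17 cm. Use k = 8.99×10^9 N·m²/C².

|E| = 1.24×10^4 N/C

Symmetry ⇒ E = E(r) r̂. Gaussian sphere of radius r = 6.17 cm (r < R).
Q_enc = ∫₀^r ρ(r')·4πr'² dr' = (4πρ₀/R³) ∫₀^r r'^5 dr' = 4πρ₀ r^6/(6·R³) = -5.235×10^-9 C.
Gauss's law: E·4πr² = Q_enc/ε₀.
E = k|Q_enc|/r² = (8.99×10^9)(5.235×10^-9)/(0.0617)² = 1.24e4 N/C.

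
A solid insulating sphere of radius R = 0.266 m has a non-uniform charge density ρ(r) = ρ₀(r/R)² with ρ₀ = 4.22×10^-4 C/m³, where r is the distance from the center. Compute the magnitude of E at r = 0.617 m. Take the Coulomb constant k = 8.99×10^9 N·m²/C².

4.71×10^5 V/m

Take a concentric spherical Gaussian surface of radius r = 0.617 m (r > R, all charge enclosed).
Q_enc = 4π ∫₀^R ρ₀(r'/R)^2 r'² dr' = 4πρ₀R³/5 = 1.996×10^-5 C.
Since E is radial and uniform over the Gaussian sphere, Φ = E·4πr² = Q_enc/ε₀.
E = k|Q_enc|/r² = (8.99×10^9)(1.996×10^-5)/(0.617)² = 4.71e5 N/C.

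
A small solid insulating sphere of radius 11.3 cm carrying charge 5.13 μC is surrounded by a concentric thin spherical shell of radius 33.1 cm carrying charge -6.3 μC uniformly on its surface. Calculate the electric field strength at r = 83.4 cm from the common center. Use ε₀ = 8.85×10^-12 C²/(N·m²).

Use a concentric Gaussian sphere at r = 83.4 cm (r > 33.1 cm, enclosing both).
Q_enc = (5.13 μC) + (-6.3 μC) = -1.17×10^-6 C.
Since E is radial and uniform over the Gaussian sphere, Φ = E·4πr² = Q_enc/ε₀.
E = |Q_enc|/(4πε₀r²) = (1.17×10^-6)/(4π·8.85×10^-12·(0.834)²) = 1.51×10^4 N/C.

E ≈ 1.51×10^4 N/C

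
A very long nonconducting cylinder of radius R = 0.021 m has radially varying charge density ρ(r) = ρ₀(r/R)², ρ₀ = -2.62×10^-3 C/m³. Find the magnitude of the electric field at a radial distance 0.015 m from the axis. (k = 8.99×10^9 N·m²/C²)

Coaxial Gaussian cylinder, radius r = 0.015 m, length L (r < R).
λ_enc = ∫₀^r ρ(r')·2πr' dr' = (2πρ₀/R²)·r^4/4 = -4.724×10^-7 C/m.
Applying ∮E·dA = Q_enc/ε₀ with the end caps contributing no flux:
E = 2k|λ_enc|/r = 2(8.99×10^9)(4.724×10^-7)/(0.015) = 5.66×10^5 N/C.

|E| = 5.66e5 N/C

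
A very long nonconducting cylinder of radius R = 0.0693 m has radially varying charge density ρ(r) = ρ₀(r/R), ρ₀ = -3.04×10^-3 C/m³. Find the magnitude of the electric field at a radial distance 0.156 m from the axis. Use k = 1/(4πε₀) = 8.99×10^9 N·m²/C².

Coaxial Gaussian cylinder, radius r = 0.156 m, length L (r > R, full charge per length enclosed).
λ_enc = 2π ∫₀^R ρ₀(r'/R)^1 r' dr' = 2πρ₀R²/3 = -3.058×10^-5 C/m.
Applying ∮E·dA = Q_enc/ε₀ with the end caps contributing no flux:
E = 2k|λ_enc|/r = 2(8.99×10^9)(3.058×10^-5)/(0.156) = 3.52×10^6 N/C.

3.52e6 N/C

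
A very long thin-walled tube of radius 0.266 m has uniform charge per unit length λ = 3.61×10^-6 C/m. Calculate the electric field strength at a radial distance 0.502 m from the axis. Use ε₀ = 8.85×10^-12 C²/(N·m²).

By cylindrical symmetry E is radial; use a coaxial Gaussian cylinder of radius 0.502 m and length L (r > 0.266 m).
The full line charge is enclosed: λ_enc = 3.61×10^-6 C/m.
Since E is radial and uniform over the curved surface, Φ = E·2πrL = Q_enc/ε₀ = λ_enc L/ε₀.
E = |λ_enc|/(2πε₀r) = (3.61×10^-6)/(2π·8.85×10^-12·0.502) = 1.29×10^5 N/C.

|E| = 1.29×10^5 V/m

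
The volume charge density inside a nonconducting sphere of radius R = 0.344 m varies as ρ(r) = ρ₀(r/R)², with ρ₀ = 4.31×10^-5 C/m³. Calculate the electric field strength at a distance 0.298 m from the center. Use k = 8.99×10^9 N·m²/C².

Use a concentric Gaussian sphere at r = 0.298 m (r < R).
Q_enc = ∫₀^r ρ(r')·4πr'² dr' = (4πρ₀/R²) ∫₀^r r'^4 dr' = 4πρ₀ r^5/(5·R²) = 2.151×10^-6 C.
Since E is radial and uniform over the Gaussian sphere, Φ = E·4πr² = Q_enc/ε₀.
E = k|Q_enc|/r² = (8.99×10^9)(2.151×10^-6)/(0.298)² = 2.18e5 N/C.

|E| ≈ 2.18e5 V/m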